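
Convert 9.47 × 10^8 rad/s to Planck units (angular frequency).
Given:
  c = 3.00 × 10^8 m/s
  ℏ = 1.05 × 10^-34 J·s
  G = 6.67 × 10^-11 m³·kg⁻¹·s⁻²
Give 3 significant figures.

Planck angular frequency: ω_P = √(c⁵/(ℏG)) = 1.86 × 10^43 rad/s.
9.47 × 10^8 / 1.86 × 10^43 = 5.08 × 10^-35

5.08 × 10^-35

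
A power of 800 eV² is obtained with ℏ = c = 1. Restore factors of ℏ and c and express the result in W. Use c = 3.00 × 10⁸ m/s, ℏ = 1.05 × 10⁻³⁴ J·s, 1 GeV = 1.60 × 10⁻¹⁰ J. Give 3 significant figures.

Power is [E]/[T] = [E]²/ℏ.
1 GeV² → 1/ℏ × (1 GeV in J)² = 2.44 × 10¹⁴ W.
Convert the energy scale: 800 eV² = 8.00 × 10⁻¹⁶ GeV².
Result: 8.00 × 10⁻¹⁶ × 2.44 × 10¹⁴ = 0.195 W.

0.195 W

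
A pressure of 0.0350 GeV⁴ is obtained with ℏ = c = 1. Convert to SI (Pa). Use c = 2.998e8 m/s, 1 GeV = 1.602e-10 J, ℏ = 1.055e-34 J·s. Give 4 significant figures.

Pressure is [E]/[L]³ = [E]⁴/(ℏc)³.
1 GeV⁴ → 1/(ℏc)³ × (1 GeV in J)⁴ = 2.082e37 Pa.
Result: 0.0350 × 2.082e37 = 7.286e35 Pa.

7.286e35 Pa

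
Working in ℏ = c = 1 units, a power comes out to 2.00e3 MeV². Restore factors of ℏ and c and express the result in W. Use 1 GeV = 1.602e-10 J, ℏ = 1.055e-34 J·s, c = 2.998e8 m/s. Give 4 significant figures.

4.865e11 W

Power is [E]/[T] = [E]²/ℏ.
1 GeV² → 1/ℏ × (1 GeV in J)² = 2.433e14 W.
Convert the energy scale: 2.00e3 MeV² = 2.00e-3 GeV².
Result: 2.00e-3 × 2.433e14 = 4.865e11 W.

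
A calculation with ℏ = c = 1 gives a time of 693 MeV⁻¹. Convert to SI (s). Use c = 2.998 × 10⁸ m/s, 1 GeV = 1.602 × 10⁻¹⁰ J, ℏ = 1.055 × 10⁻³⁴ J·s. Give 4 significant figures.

4.564 × 10⁻¹⁹ s

A time is [E]⁻¹ in ℏ=c=1; restore one factor of ℏ.
1 GeV⁻¹ → ℏ × (1 GeV in J)⁻¹ = 6.586 × 10⁻²⁵ s.
Convert the energy scale: 693 MeV⁻¹ = 6.93 × 10⁵ GeV⁻¹.
Result: 6.93 × 10⁵ × 6.586 × 10⁻²⁵ = 4.564 × 10⁻¹⁹ s.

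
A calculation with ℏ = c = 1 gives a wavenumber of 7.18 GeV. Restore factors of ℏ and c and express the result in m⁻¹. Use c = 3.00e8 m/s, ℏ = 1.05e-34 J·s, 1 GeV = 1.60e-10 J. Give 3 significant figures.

3.65e16 m⁻¹

Inverse length is [E]/(ℏc).
1 GeV → 1/(ℏc) × (1 GeV in J) = 5.08e15 m⁻¹.
Result: 7.18 × 5.08e15 = 3.65e16 m⁻¹.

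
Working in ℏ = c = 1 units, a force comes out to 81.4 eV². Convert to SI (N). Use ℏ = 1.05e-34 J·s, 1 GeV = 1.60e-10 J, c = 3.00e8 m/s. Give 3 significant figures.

6.62e-11 N

Force is [E]/[L] = [E]²/(ℏc); restore (ℏc)⁻¹.
1 GeV² → 1/(ℏc) × (1 GeV in J)² = 8.13e5 N.
Convert the energy scale: 81.4 eV² = 8.14e-17 GeV².
Result: 8.14e-17 × 8.13e5 = 6.62e-11 N.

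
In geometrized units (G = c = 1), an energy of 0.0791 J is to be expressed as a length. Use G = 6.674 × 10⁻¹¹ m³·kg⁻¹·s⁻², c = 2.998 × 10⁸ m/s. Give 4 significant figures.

6.535 × 10⁻⁴⁶ m

Energy → length via G/c⁴.
0.0791 J × (G/c⁴) = 6.535 × 10⁻⁴⁶ m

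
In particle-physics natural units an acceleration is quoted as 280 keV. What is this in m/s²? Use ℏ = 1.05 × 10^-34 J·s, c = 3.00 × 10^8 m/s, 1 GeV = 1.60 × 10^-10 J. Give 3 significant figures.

1.28 × 10^29 m/s²

Acceleration is [L]/[T]² = c·[E]/ℏ.
1 GeV → c/ℏ × (1 GeV in J) = 4.57 × 10^32 m/s².
Convert the energy scale: 280 keV = 2.80 × 10^-4 GeV.
Result: 2.80 × 10^-4 × 4.57 × 10^32 = 1.28 × 10^29 m/s².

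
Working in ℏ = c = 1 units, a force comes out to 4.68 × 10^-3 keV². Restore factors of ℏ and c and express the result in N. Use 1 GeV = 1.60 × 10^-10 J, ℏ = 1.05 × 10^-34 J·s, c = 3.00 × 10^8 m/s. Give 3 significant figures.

3.80 × 10^-9 N

Force is [E]/[L] = [E]²/(ℏc); restore (ℏc)⁻¹.
1 GeV² → 1/(ℏc) × (1 GeV in J)² = 8.13 × 10^5 N.
Convert the energy scale: 4.68 × 10^-3 keV² = 4.68 × 10^-15 GeV².
Result: 4.68 × 10^-15 × 8.13 × 10^5 = 3.80 × 10^-9 N.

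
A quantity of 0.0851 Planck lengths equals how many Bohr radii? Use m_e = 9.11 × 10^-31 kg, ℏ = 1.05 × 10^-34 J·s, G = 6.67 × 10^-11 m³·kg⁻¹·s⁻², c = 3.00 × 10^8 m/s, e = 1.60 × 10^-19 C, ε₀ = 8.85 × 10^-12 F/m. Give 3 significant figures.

Planck length: ℓ_P = √(ℏG/c³) = 1.61 × 10^-35 m
Bohr radius: a₀ = 4πε₀ℏ²/(m_e e²) = 5.26 × 10^-11 m
0.0851 × 1.61 × 10^-35 / 5.26 × 10^-11 = 2.61 × 10^-26

2.61 × 10^-26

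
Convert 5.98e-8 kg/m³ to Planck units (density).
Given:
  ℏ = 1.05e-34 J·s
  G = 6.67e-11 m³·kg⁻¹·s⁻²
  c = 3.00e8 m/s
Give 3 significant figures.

1.15e-104

Planck density: ρ_P = c⁵/(ℏG²) = 5.20e96 kg/m³.
5.98e-8 / 5.20e96 = 1.15e-104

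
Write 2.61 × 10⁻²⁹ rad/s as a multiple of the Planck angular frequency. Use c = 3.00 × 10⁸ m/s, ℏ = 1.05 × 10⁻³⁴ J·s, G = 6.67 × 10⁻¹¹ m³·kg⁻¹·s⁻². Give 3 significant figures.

1.40 × 10⁻⁷²

Planck angular frequency: ω_P = √(c⁵/(ℏG)) = 1.86 × 10⁴³ rad/s.
2.61 × 10⁻²⁹ / 1.86 × 10⁴³ = 1.40 × 10⁻⁷²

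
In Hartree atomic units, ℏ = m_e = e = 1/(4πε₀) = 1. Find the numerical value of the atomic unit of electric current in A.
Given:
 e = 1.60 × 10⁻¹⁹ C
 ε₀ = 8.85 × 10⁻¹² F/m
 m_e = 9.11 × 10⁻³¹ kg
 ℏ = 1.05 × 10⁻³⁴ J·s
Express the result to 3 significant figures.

The unique combination of the constants set to 1 with dimensions of current is I_au = e E_h/ℏ = m_e e⁵/((4πε₀)²ℏ³).
E_h = 4.38 × 10⁻¹⁸ J
e·E_h/ℏ = 6.67 × 10⁻³ A

6.67 × 10⁻³ A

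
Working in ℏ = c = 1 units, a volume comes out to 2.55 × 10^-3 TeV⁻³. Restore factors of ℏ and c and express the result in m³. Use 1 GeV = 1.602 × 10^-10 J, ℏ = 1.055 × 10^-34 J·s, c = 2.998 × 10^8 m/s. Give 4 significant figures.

1.962 × 10^-59 m³

Volume is [L]³ = [E]⁻³·(ℏc)³.
1 GeV⁻³ → (ℏc)³ × (1 GeV in J)⁻³ = 7.696 × 10^-48 m³.
Convert the energy scale: 2.55 × 10^-3 TeV⁻³ = 2.55 × 10^-12 GeV⁻³.
Result: 2.55 × 10^-12 × 7.696 × 10^-48 = 1.962 × 10^-59 m³.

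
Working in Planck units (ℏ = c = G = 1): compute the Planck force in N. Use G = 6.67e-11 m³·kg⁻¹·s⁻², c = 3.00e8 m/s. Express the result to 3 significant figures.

From ℏ = c = G = 1 the force scale is F_P = c⁴/G.
  = 8.10e33 / 6.67e-11
  = 1.21e44 N

1.21e44 N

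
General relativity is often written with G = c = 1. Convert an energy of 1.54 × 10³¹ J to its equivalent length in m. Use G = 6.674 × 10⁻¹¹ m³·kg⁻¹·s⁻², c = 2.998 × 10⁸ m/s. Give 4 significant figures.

1.272 × 10⁻¹³ m

Energy → length via G/c⁴.
1.54 × 10³¹ J × (G/c⁴) = 1.272 × 10⁻¹³ m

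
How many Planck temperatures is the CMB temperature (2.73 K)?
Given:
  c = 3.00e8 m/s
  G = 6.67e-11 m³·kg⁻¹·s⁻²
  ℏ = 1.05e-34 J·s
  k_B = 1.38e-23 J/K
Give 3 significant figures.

1.93e-32

Planck temperature: T_P = √(ℏc⁵/G) / k_B = 1.42e32 K.
2.73 / 1.42e32 = 1.93e-32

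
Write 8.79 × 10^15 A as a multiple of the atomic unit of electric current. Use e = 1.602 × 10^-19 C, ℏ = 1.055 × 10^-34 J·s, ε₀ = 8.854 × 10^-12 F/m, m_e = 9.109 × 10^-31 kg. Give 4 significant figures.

1.329 × 10^18

atomic unit of electric current: I_au = e E_h/ℏ = m_e e⁵/((4πε₀)²ℏ³) = 6.612 × 10^-3 A.
8.79 × 10^15 / 6.612 × 10^-3 = 1.329 × 10^18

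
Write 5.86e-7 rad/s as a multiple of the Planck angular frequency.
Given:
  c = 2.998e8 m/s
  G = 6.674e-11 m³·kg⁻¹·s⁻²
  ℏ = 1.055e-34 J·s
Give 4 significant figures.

Planck angular frequency: ω_P = √(c⁵/(ℏG)) = 1.855e43 rad/s.
5.86e-7 / 1.855e43 = 3.160e-50

3.160e-50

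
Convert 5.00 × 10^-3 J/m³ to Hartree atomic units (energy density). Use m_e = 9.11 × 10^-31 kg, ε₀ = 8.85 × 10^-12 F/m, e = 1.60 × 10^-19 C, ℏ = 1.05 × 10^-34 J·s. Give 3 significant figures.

atomic unit of energy density: u_au = E_h/a₀³ = m_e⁴e¹⁰/((4πε₀)⁵ℏ⁸) = 3.01 × 10^13 J/m³.
5.00 × 10^-3 / 3.01 × 10^13 = 1.66 × 10^-16

1.66 × 10^-16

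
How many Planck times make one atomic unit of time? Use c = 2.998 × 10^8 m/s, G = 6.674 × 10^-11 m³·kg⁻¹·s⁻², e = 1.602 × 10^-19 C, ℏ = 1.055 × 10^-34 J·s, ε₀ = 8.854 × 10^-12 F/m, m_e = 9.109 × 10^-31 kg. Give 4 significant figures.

4.494 × 10^26

atomic unit of time: τ_au = (4πε₀)²ℏ³/(m_e e⁴) = 2.423 × 10^-17 s
Planck time: t_P = √(ℏG/c⁵) = 5.392 × 10^-44 s
ratio = 2.423 × 10^-17 / 5.392 × 10^-44 = 4.494 × 10^26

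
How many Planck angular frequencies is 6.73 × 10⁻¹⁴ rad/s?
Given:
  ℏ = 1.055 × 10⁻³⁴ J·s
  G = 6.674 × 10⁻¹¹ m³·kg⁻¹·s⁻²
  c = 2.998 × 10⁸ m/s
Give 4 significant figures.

3.629 × 10⁻⁵⁷

Planck angular frequency: ω_P = √(c⁵/(ℏG)) = 1.855 × 10⁴³ rad/s.
6.73 × 10⁻¹⁴ / 1.855 × 10⁴³ = 3.629 × 10⁻⁵⁷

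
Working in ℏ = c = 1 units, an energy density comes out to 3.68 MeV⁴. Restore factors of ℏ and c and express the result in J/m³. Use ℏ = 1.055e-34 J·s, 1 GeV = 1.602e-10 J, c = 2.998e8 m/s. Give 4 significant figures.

7.660e25 J/m³

[E]/[L]³ = [E]⁴/(ℏc)³; restore (ℏc)⁻³.
1 GeV⁴ → 1/(ℏc)³ × (1 GeV in J)⁴ = 2.082e37 J/m³.
Convert the energy scale: 3.68 MeV⁴ = 3.68e-12 GeV⁴.
Result: 3.68e-12 × 2.082e37 = 7.660e25 J/m³.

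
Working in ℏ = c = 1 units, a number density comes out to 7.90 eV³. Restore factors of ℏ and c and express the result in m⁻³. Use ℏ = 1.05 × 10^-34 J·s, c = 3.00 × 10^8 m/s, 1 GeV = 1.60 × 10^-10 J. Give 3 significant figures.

1.04 × 10^21 m⁻³

Number density is [L]⁻³ = [E]³/(ℏc)³.
1 GeV³ → 1/(ℏc)³ × (1 GeV in J)³ = 1.31 × 10^47 m⁻³.
Convert the energy scale: 7.90 eV³ = 7.90 × 10^-27 GeV³.
Result: 7.90 × 10^-27 × 1.31 × 10^47 = 1.04 × 10^21 m⁻³.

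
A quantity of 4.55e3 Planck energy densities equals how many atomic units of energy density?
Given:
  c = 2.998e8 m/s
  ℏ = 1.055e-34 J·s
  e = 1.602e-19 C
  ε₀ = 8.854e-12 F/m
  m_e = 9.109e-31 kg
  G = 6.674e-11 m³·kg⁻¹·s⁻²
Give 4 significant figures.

Planck energy density: u_P = c⁷/(ℏG²) = 4.632e113 J/m³
atomic unit of energy density: u_au = E_h/a₀³ = m_e⁴e¹⁰/((4πε₀)⁵ℏ⁸) = 2.929e13 J/m³
4.55e3 × 4.632e113 / 2.929e13 = 7.196e103

7.196e103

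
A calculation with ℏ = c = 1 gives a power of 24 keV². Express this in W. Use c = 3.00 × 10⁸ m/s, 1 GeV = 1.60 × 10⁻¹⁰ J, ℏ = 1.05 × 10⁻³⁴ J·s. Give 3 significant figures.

5.85 × 10³ W

Power is [E]/[T] = [E]²/ℏ.
1 GeV² → 1/ℏ × (1 GeV in J)² = 2.44 × 10¹⁴ W.
Convert the energy scale: 24 keV² = 2.40 × 10⁻¹¹ GeV².
Result: 2.40 × 10⁻¹¹ × 2.44 × 10¹⁴ = 5.85 × 10³ W.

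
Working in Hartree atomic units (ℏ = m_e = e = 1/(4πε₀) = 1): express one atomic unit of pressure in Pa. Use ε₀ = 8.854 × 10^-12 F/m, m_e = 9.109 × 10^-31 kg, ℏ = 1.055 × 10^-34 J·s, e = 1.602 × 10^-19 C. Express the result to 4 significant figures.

2.929 × 10^13 Pa

Dimensional analysis gives P_au = E_h/a₀³ = m_e⁴e¹⁰/((4πε₀)⁵ℏ⁸).
E_h = 4.354 × 10^-18 J
a₀ = 5.297 × 10^-11 m
E_h/a₀³ = 2.929 × 10^13 Pa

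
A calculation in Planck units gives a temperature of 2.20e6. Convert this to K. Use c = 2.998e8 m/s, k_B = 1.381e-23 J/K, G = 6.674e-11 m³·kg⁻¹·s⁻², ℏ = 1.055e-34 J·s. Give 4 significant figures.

3.117e38 K

One Planck temperature: T_P = √(ℏc⁵/G) / k_B = 1.417e32 K.
2.20e6 × 1.417e32 K = 3.117e38 K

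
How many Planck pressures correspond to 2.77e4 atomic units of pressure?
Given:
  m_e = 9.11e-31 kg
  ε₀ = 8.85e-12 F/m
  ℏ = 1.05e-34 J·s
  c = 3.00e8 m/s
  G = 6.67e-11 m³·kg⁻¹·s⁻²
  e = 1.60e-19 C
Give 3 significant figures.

1.78e-96

atomic unit of pressure: P_au = E_h/a₀³ = m_e⁴e¹⁰/((4πε₀)⁵ℏ⁸) = 3.01e13 Pa
Planck pressure: p_P = c⁷/(ℏG²) = 4.68e113 Pa
2.77e4 × 3.01e13 / 4.68e113 = 1.78e-96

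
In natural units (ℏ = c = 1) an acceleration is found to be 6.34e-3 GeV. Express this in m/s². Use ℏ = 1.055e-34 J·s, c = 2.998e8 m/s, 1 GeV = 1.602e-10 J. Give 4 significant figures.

2.886e30 m/s²

Acceleration is [L]/[T]² = c·[E]/ℏ.
1 GeV → c/ℏ × (1 GeV in J) = 4.552e32 m/s².
Result: 6.34e-3 × 4.552e32 = 2.886e30 m/s².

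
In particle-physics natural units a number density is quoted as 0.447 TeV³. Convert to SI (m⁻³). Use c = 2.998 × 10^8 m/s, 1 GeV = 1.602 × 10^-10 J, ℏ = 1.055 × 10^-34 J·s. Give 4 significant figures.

Number density is [L]⁻³ = [E]³/(ℏc)³.
1 GeV³ → 1/(ℏc)³ × (1 GeV in J)³ = 1.299 × 10^47 m⁻³.
Convert the energy scale: 0.447 TeV³ = 4.47 × 10^8 GeV³.
Result: 4.47 × 10^8 × 1.299 × 10^47 = 5.808 × 10^55 m⁻³.

5.808 × 10^55 m⁻³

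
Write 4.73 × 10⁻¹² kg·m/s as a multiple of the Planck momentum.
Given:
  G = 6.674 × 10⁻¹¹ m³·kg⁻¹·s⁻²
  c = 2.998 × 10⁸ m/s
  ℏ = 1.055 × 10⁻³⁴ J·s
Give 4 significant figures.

Planck momentum: p_P = √(ℏc³/G) = 6.527 kg·m/s.
4.73 × 10⁻¹² / 6.527 = 7.247 × 10⁻¹³

7.247 × 10⁻¹³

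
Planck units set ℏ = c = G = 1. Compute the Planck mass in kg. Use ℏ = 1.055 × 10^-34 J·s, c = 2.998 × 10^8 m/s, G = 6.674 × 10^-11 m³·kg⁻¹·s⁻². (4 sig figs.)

2.177 × 10^-8 kg

The unique combination of the constants set to 1 with dimensions of mass is m_P = √(ℏc/G).
  = √(4.739 × 10^-16)
  = 2.177 × 10^-8 kg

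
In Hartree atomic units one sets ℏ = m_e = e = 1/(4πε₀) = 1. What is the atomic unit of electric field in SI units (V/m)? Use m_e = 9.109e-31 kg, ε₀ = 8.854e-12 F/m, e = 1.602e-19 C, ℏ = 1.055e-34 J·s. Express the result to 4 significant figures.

5.131e11 V/m

E_au = E_h/(e a₀) = m_e²e⁵/((4πε₀)³ℏ⁴)
E_h = 4.354e-18 J
a₀ = 5.297e-11 m
E_h/(e·a₀) = 5.131e11 V/m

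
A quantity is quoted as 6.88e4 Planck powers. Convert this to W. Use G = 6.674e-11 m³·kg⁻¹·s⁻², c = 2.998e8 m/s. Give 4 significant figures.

2.497e57 W

One Planck power: P_P = c⁵/G = 3.629e52 W.
6.88e4 × 3.629e52 W = 2.497e57 W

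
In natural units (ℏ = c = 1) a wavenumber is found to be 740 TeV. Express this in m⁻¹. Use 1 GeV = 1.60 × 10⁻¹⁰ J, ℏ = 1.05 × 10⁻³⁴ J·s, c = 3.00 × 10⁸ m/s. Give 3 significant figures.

3.76 × 10²¹ m⁻¹

Inverse length is [E]/(ℏc).
1 GeV → 1/(ℏc) × (1 GeV in J) = 5.08 × 10¹⁵ m⁻¹.
Convert the energy scale: 740 TeV = 7.40 × 10⁵ GeV.
Result: 7.40 × 10⁵ × 5.08 × 10¹⁵ = 3.76 × 10²¹ m⁻¹.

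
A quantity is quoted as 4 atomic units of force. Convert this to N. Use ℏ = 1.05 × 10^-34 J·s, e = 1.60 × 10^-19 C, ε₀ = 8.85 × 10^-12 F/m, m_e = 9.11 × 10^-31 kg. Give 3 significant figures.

One atomic unit of force: F_au = E_h/a₀ = m_e²e⁶/((4πε₀)³ℏ⁴) = 8.33 × 10^-8 N.
4 × 8.33 × 10^-8 N = 3.33 × 10^-7 N

3.33 × 10^-7 N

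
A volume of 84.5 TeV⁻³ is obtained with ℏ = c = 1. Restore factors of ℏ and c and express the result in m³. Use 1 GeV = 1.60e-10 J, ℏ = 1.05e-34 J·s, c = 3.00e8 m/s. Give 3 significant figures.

6.45e-55 m³

Volume is [L]³ = [E]⁻³·(ℏc)³.
1 GeV⁻³ → (ℏc)³ × (1 GeV in J)⁻³ = 7.63e-48 m³.
Convert the energy scale: 84.5 TeV⁻³ = 8.45e-8 GeV⁻³.
Result: 8.45e-8 × 7.63e-48 = 6.45e-55 m³.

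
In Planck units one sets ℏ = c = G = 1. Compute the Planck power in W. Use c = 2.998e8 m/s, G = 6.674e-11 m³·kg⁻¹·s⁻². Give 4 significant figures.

3.629e52 W

P_P = c⁵/G
  = 2.422e42 / 6.674e-11
  = 3.629e52 W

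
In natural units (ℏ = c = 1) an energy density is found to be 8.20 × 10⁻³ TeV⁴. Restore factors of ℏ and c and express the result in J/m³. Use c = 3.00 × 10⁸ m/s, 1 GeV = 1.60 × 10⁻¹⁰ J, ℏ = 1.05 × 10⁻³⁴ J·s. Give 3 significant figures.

1.72 × 10⁴⁷ J/m³

[E]/[L]³ = [E]⁴/(ℏc)³; restore (ℏc)⁻³.
1 GeV⁴ → 1/(ℏc)³ × (1 GeV in J)⁴ = 2.10 × 10³⁷ J/m³.
Convert the energy scale: 8.20 × 10⁻³ TeV⁴ = 8.20 × 10⁹ GeV⁴.
Result: 8.20 × 10⁹ × 2.10 × 10³⁷ = 1.72 × 10⁴⁷ J/m³.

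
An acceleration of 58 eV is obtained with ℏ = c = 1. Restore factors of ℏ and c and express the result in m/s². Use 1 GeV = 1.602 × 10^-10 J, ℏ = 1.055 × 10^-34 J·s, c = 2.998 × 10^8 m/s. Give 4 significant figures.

Acceleration is [L]/[T]² = c·[E]/ℏ.
1 GeV → c/ℏ × (1 GeV in J) = 4.552 × 10^32 m/s².
Convert the energy scale: 58 eV = 5.80 × 10^-8 GeV.
Result: 5.80 × 10^-8 × 4.552 × 10^32 = 2.640 × 10^25 m/s².

2.640 × 10^25 m/s²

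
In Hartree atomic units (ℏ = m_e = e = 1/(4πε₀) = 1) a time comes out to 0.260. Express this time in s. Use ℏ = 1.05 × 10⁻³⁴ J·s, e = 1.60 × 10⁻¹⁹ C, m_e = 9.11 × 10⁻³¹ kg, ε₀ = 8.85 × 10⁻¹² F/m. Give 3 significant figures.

6.24 × 10⁻¹⁸ s

One atomic unit of time: τ_au = (4πε₀)²ℏ³/(m_e e⁴) = 2.40 × 10⁻¹⁷ s.
0.260 × 2.40 × 10⁻¹⁷ s = 6.24 × 10⁻¹⁸ s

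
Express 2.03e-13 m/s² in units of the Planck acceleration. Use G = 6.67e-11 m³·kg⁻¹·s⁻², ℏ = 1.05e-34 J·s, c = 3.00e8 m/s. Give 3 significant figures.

3.63e-65

Planck acceleration: a_P = √(c⁷/(ℏG)) = 5.59e51 m/s².
2.03e-13 / 5.59e51 = 3.63e-65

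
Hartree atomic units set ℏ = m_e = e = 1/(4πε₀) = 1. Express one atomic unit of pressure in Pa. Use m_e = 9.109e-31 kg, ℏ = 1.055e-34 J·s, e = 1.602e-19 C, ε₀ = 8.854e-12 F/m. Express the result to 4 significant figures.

2.929e13 Pa

The unique combination of the constants set to 1 with dimensions of pressure is P_au = E_h/a₀³ = m_e⁴e¹⁰/((4πε₀)⁵ℏ⁸).
E_h = 4.354e-18 J
a₀ = 5.297e-11 m
E_h/a₀³ = 2.929e13 Pa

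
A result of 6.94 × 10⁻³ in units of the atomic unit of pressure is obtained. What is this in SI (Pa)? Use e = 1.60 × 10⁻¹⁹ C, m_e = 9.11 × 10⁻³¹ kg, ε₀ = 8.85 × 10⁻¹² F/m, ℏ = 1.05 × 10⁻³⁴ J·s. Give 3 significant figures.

One atomic unit of pressure: P_au = E_h/a₀³ = m_e⁴e¹⁰/((4πε₀)⁵ℏ⁸) = 3.01 × 10¹³ Pa.
6.94 × 10⁻³ × 3.01 × 10¹³ Pa = 2.09 × 10¹¹ Pa

2.09 × 10¹¹ Pa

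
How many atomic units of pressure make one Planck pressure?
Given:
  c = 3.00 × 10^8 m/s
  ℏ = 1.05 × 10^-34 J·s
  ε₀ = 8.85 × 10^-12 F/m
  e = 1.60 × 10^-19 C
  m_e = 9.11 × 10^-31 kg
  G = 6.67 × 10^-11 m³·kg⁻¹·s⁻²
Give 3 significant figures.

Planck pressure: p_P = c⁷/(ℏG²) = 4.68 × 10^113 Pa
atomic unit of pressure: P_au = E_h/a₀³ = m_e⁴e¹⁰/((4πε₀)⁵ℏ⁸) = 3.01 × 10^13 Pa
ratio = 4.68 × 10^113 / 3.01 × 10^13 = 1.55 × 10^100

1.55 × 10^100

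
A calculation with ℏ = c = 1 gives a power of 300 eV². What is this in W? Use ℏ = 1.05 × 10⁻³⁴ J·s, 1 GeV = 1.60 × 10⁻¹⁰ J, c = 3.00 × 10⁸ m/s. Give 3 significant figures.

0.0731 W

Power is [E]/[T] = [E]²/ℏ.
1 GeV² → 1/ℏ × (1 GeV in J)² = 2.44 × 10¹⁴ W.
Convert the energy scale: 300 eV² = 3.00 × 10⁻¹⁶ GeV².
Result: 3.00 × 10⁻¹⁶ × 2.44 × 10¹⁴ = 0.0731 W.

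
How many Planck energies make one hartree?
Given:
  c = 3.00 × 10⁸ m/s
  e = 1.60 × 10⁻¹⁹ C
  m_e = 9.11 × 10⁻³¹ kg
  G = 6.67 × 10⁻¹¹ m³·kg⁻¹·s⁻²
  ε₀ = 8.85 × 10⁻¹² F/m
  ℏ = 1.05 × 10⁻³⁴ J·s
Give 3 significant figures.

hartree: E_h = m_e e⁴/(4πε₀ℏ)² = 4.38 × 10⁻¹⁸ J
Planck energy: E_P = √(ℏc⁵/G) = 1.96 × 10⁹ J
ratio = 4.38 × 10⁻¹⁸ / 1.96 × 10⁹ = 2.24 × 10⁻²⁷

2.24 × 10⁻²⁷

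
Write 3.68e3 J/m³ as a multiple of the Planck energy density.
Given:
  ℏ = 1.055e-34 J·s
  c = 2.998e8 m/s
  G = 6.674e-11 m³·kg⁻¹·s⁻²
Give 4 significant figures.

Planck energy density: u_P = c⁷/(ℏG²) = 4.632e113 J/m³.
3.68e3 / 4.632e113 = 7.944e-111

7.944e-111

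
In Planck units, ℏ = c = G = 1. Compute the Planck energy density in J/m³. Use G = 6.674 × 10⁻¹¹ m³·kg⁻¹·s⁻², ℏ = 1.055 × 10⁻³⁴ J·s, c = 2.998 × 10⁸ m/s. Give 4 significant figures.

4.632 × 10¹¹³ J/m³

From ℏ = c = G = 1 the energy density scale is u_P = c⁷/(ℏG²).
  = 2.177 × 10⁵⁹ / 4.699 × 10⁻⁵⁵
  = 4.632 × 10¹¹³ J/m³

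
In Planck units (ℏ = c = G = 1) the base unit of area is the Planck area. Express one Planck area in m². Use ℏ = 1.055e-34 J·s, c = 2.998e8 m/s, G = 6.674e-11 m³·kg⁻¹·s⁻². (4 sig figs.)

A_P = ℏG/c³
  = 7.041e-45 / 2.695e25
  = 2.613e-70 m²

2.613e-70 m²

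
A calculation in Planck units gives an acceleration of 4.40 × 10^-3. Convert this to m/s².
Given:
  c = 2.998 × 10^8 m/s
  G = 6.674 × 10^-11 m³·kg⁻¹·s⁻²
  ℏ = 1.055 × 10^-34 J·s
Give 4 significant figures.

2.446 × 10^49 m/s²

One Planck acceleration: a_P = √(c⁷/(ℏG)) = 5.560 × 10^51 m/s².
4.40 × 10^-3 × 5.560 × 10^51 m/s² = 2.446 × 10^49 m/s²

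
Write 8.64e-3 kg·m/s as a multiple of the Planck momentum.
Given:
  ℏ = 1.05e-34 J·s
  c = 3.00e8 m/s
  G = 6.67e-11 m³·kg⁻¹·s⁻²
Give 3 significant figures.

Planck momentum: p_P = √(ℏc³/G) = 6.52 kg·m/s.
8.64e-3 / 6.52 = 1.33e-3

1.33e-3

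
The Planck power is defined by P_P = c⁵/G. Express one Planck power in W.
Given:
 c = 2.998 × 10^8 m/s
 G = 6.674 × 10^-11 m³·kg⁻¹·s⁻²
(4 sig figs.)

P_P = c⁵/G
  = 2.422 × 10^42 / 6.674 × 10^-11
  = 3.629 × 10^52 W

3.629 × 10^52 W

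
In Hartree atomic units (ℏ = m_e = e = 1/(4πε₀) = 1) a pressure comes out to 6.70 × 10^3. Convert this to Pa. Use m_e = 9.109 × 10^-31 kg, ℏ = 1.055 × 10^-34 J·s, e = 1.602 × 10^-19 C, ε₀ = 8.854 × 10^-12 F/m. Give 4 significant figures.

1.963 × 10^17 Pa

One atomic unit of pressure: P_au = E_h/a₀³ = m_e⁴e¹⁰/((4πε₀)⁵ℏ⁸) = 2.929 × 10^13 Pa.
6.70 × 10^3 × 2.929 × 10^13 Pa = 1.963 × 10^17 Pa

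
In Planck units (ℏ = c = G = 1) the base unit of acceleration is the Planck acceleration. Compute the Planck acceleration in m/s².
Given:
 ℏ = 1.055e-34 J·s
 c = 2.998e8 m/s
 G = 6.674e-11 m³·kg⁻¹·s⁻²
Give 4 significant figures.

5.560e51 m/s²

a_P = √(c⁷/(ℏG))
  = √(3.092e103)
  = 5.560e51 m/s²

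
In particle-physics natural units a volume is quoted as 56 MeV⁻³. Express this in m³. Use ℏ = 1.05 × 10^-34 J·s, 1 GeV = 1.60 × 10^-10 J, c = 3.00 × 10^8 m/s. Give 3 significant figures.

4.27 × 10^-37 m³

Volume is [L]³ = [E]⁻³·(ℏc)³.
1 GeV⁻³ → (ℏc)³ × (1 GeV in J)⁻³ = 7.63 × 10^-48 m³.
Convert the energy scale: 56 MeV⁻³ = 5.60 × 10^10 GeV⁻³.
Result: 5.60 × 10^10 × 7.63 × 10^-48 = 4.27 × 10^-37 m³.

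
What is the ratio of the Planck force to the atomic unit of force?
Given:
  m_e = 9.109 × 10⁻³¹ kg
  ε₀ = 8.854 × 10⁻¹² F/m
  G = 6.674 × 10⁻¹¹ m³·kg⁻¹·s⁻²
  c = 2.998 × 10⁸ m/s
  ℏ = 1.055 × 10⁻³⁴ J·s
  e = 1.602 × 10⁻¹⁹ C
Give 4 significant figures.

1.473 × 10⁵¹

Planck force: F_P = c⁴/G = 1.210 × 10⁴⁴ N
atomic unit of force: F_au = E_h/a₀ = m_e²e⁶/((4πε₀)³ℏ⁴) = 8.220 × 10⁻⁸ N
ratio = 1.210 × 10⁴⁴ / 8.220 × 10⁻⁸ = 1.473 × 10⁵¹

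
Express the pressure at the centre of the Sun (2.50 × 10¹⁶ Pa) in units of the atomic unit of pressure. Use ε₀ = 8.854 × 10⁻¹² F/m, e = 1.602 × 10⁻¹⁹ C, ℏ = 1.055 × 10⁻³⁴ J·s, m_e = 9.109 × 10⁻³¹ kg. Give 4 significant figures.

atomic unit of pressure: P_au = E_h/a₀³ = m_e⁴e¹⁰/((4πε₀)⁵ℏ⁸) = 2.929 × 10¹³ Pa.
2.50 × 10¹⁶ / 2.929 × 10¹³ = 853.5

853.5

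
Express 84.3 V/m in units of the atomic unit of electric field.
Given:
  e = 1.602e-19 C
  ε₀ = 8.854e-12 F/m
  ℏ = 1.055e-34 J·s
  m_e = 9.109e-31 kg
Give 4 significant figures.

1.643e-10

atomic unit of electric field: E_au = E_h/(e a₀) = m_e²e⁵/((4πε₀)³ℏ⁴) = 5.131e11 V/m.
84.3 / 5.131e11 = 1.643e-10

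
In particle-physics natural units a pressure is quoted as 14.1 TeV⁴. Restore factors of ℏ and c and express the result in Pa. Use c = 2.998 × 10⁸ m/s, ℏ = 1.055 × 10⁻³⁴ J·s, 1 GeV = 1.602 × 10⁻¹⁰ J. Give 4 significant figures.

2.935 × 10⁵⁰ Pa

Pressure is [E]/[L]³ = [E]⁴/(ℏc)³.
1 GeV⁴ → 1/(ℏc)³ × (1 GeV in J)⁴ = 2.082 × 10³⁷ Pa.
Convert the energy scale: 14.1 TeV⁴ = 1.41 × 10¹³ GeV⁴.
Result: 1.41 × 10¹³ × 2.082 × 10³⁷ = 2.935 × 10⁵⁰ Pa.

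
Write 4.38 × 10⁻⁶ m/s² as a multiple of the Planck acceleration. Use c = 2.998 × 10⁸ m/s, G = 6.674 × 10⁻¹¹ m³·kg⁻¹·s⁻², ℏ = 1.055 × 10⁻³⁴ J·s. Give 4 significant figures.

Planck acceleration: a_P = √(c⁷/(ℏG)) = 5.560 × 10⁵¹ m/s².
4.38 × 10⁻⁶ / 5.560 × 10⁵¹ = 7.877 × 10⁻⁵⁸

7.877 × 10⁻⁵⁸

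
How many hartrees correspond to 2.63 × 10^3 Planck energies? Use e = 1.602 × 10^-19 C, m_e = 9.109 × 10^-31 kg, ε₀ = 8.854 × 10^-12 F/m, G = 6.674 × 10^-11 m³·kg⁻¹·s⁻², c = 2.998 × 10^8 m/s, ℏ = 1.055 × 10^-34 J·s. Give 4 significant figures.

1.182 × 10^30

Planck energy: E_P = √(ℏc⁵/G) = 1.957 × 10^9 J
hartree: E_h = m_e e⁴/(4πε₀ℏ)² = 4.354 × 10^-18 J
2.63 × 10^3 × 1.957 × 10^9 / 4.354 × 10^-18 = 1.182 × 10^30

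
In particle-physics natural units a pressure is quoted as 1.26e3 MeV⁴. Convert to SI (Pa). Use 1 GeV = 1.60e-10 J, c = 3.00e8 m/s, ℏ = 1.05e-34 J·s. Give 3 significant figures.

2.64e28 Pa

Pressure is [E]/[L]³ = [E]⁴/(ℏc)³.
1 GeV⁴ → 1/(ℏc)³ × (1 GeV in J)⁴ = 2.10e37 Pa.
Convert the energy scale: 1.26e3 MeV⁴ = 1.26e-9 GeV⁴.
Result: 1.26e-9 × 2.10e37 = 2.64e28 Pa.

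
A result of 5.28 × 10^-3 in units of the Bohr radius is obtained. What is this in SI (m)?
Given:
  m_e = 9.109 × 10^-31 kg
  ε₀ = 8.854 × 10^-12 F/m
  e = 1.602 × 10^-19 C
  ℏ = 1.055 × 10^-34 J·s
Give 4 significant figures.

One Bohr radius: a₀ = 4πε₀ℏ²/(m_e e²) = 5.297 × 10^-11 m.
5.28 × 10^-3 × 5.297 × 10^-11 m = 2.797 × 10^-13 m

2.797 × 10^-13 m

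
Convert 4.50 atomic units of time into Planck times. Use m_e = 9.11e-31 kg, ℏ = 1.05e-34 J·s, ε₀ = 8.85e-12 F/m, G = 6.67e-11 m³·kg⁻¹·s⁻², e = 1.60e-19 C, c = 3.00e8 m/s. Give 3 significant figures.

atomic unit of time: τ_au = (4πε₀)²ℏ³/(m_e e⁴) = 2.40e-17 s
Planck time: t_P = √(ℏG/c⁵) = 5.37e-44 s
4.50 × 2.40e-17 / 5.37e-44 = 2.01e27

2.01e27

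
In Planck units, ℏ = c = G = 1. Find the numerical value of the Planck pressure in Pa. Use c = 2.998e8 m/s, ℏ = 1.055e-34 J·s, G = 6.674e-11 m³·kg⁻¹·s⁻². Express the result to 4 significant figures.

The unique combination of the constants set to 1 with dimensions of pressure is p_P = c⁷/(ℏG²).
  = 2.177e59 / 4.699e-55
  = 4.632e113 Pa

4.632e113 Pa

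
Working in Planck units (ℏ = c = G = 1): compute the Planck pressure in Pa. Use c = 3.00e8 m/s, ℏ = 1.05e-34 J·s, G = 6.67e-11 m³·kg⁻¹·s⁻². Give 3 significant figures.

4.68e113 Pa

From ℏ = c = G = 1 the pressure scale is p_P = c⁷/(ℏG²).
  = 2.19e59 / 4.67e-55
  = 4.68e113 Pa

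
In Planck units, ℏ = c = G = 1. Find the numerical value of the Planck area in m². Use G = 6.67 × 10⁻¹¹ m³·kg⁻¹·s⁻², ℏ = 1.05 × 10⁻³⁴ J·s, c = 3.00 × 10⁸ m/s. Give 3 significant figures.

2.59 × 10⁻⁷⁰ m²

Dimensional analysis gives A_P = ℏG/c³.
  = 7.00 × 10⁻⁴⁵ / 2.70 × 10²⁵
  = 2.59 × 10⁻⁷⁰ m²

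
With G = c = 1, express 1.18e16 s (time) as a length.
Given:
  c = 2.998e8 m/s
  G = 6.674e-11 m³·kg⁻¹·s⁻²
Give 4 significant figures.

Time → length via c.
1.18e16 s × (c) = 3.538e24 m

3.538e24 m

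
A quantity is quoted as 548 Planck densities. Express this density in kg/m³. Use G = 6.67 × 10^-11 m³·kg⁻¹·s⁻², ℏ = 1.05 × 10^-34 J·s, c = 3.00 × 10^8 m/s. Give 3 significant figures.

2.85 × 10^99 kg/m³

One Planck density: ρ_P = c⁵/(ℏG²) = 5.20 × 10^96 kg/m³.
548 × 5.20 × 10^96 kg/m³ = 2.85 × 10^99 kg/m³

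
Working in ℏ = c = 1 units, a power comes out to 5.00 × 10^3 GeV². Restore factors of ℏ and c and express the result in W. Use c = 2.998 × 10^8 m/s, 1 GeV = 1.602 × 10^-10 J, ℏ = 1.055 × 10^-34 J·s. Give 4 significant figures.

1.216 × 10^18 W

Power is [E]/[T] = [E]²/ℏ.
1 GeV² → 1/ℏ × (1 GeV in J)² = 2.433 × 10^14 W.
Result: 5.00 × 10^3 × 2.433 × 10^14 = 1.216 × 10^18 W.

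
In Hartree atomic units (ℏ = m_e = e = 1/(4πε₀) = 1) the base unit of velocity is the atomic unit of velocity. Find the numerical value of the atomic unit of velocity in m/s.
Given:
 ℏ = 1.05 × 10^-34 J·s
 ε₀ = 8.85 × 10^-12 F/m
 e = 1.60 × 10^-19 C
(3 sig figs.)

v_au = e²/(4πε₀ℏ)
  = 2.56 × 10^-38 / 1.17 × 10^-44
  = 2.19 × 10^6 m/s

2.19 × 10^6 m/s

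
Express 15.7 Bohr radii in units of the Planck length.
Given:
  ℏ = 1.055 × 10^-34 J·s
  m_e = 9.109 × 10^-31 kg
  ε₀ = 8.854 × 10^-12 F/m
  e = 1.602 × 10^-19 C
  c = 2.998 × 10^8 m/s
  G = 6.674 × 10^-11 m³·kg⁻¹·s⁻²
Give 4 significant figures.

5.145 × 10^25

Bohr radius: a₀ = 4πε₀ℏ²/(m_e e²) = 5.297 × 10^-11 m
Planck length: ℓ_P = √(ℏG/c³) = 1.616 × 10^-35 m
15.7 × 5.297 × 10^-11 / 1.616 × 10^-35 = 5.145 × 10^25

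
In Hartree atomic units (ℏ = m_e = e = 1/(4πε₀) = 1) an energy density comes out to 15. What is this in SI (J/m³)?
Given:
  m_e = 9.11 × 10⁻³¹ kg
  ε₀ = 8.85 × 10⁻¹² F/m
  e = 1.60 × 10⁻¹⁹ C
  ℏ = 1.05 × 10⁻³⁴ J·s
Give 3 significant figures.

One atomic unit of energy density: u_au = E_h/a₀³ = m_e⁴e¹⁰/((4πε₀)⁵ℏ⁸) = 3.01 × 10¹³ J/m³.
15 × 3.01 × 10¹³ J/m³ = 4.52 × 10¹⁴ J/m³

4.52 × 10¹⁴ J/m³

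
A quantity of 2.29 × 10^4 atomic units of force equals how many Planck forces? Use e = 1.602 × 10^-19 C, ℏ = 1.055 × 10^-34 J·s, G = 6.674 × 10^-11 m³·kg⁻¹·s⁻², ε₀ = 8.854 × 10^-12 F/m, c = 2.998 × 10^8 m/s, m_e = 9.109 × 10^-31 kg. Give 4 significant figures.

atomic unit of force: F_au = E_h/a₀ = m_e²e⁶/((4πε₀)³ℏ⁴) = 8.220 × 10^-8 N
Planck force: F_P = c⁴/G = 1.210 × 10^44 N
2.29 × 10^4 × 8.220 × 10^-8 / 1.210 × 10^44 = 1.555 × 10^-47

1.555 × 10^-47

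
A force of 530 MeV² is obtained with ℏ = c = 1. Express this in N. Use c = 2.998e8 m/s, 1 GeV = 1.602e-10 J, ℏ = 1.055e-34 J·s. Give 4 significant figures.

430 N

Force is [E]/[L] = [E]²/(ℏc); restore (ℏc)⁻¹.
1 GeV² → 1/(ℏc) × (1 GeV in J)² = 8.114e5 N.
Convert the energy scale: 530 MeV² = 5.30e-4 GeV².
Result: 5.30e-4 × 8.114e5 = 430 N.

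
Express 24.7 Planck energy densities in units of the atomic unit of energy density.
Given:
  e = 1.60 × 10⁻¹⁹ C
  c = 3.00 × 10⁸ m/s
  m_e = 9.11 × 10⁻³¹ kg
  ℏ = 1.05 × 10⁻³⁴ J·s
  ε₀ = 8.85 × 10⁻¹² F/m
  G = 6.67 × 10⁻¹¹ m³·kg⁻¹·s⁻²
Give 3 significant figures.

3.84 × 10¹⁰¹

Planck energy density: u_P = c⁷/(ℏG²) = 4.68 × 10¹¹³ J/m³
atomic unit of energy density: u_au = E_h/a₀³ = m_e⁴e¹⁰/((4πε₀)⁵ℏ⁸) = 3.01 × 10¹³ J/m³
24.7 × 4.68 × 10¹¹³ / 3.01 × 10¹³ = 3.84 × 10¹⁰¹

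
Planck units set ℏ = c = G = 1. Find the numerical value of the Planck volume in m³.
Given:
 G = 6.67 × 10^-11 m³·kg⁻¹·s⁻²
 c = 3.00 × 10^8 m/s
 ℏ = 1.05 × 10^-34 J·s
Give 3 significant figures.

4.18 × 10^-105 m³

From ℏ = c = G = 1 the volume scale is V_P = (ℏG/c³)^(3/2).
  = √(1.75 × 10^-209)
  = 4.18 × 10^-105 m³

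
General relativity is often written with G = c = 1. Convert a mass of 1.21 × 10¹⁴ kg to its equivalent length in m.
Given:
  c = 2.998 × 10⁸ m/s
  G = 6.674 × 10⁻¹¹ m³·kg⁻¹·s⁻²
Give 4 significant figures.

8.985 × 10⁻¹⁴ m

In G = c = 1 units mass has dimensions of length; the conversion factor is G/c².
1.21 × 10¹⁴ kg × (G/c²) = 8.985 × 10⁻¹⁴ m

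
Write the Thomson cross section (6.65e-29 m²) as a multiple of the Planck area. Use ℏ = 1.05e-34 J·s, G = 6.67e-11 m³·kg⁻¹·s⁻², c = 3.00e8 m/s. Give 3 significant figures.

2.56e41

Planck area: A_P = ℏG/c³ = 2.59e-70 m².
6.65e-29 / 2.59e-70 = 2.56e41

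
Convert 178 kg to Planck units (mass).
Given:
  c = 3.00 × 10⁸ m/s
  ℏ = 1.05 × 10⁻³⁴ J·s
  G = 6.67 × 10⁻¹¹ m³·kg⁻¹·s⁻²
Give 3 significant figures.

Planck mass: m_P = √(ℏc/G) = 2.17 × 10⁻⁸ kg.
178 / 2.17 × 10⁻⁸ = 8.19 × 10⁹

8.19 × 10⁹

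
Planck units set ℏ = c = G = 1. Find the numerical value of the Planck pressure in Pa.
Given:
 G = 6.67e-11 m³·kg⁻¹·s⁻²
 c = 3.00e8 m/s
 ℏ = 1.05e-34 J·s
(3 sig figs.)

4.68e113 Pa

The unique combination of the constants set to 1 with dimensions of pressure is p_P = c⁷/(ℏG²).
  = 2.19e59 / 4.67e-55
  = 4.68e113 Pa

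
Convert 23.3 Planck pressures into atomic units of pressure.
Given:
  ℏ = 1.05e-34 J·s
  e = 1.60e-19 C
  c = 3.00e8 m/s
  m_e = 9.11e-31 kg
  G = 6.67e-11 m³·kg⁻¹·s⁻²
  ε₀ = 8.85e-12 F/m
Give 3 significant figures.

3.62e101

Planck pressure: p_P = c⁷/(ℏG²) = 4.68e113 Pa
atomic unit of pressure: P_au = E_h/a₀³ = m_e⁴e¹⁰/((4πε₀)⁵ℏ⁸) = 3.01e13 Pa
23.3 × 4.68e113 / 3.01e13 = 3.62e101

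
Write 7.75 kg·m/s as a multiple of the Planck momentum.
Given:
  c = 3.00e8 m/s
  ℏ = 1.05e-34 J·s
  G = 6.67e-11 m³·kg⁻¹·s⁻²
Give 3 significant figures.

1.19

Planck momentum: p_P = √(ℏc³/G) = 6.52 kg·m/s.
7.75 / 6.52 = 1.19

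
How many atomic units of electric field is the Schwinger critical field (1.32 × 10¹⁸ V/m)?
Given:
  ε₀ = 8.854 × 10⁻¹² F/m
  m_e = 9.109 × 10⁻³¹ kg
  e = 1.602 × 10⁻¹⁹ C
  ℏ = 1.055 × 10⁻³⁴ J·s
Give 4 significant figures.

2.573 × 10⁶

atomic unit of electric field: E_au = E_h/(e a₀) = m_e²e⁵/((4πε₀)³ℏ⁴) = 5.131 × 10¹¹ V/m.
1.32 × 10¹⁸ / 5.131 × 10¹¹ = 2.573 × 10⁶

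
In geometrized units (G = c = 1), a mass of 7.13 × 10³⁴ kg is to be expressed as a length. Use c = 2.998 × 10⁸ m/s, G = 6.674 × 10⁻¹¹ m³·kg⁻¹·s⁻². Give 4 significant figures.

5.294 × 10⁷ m

In G = c = 1 units mass has dimensions of length; the conversion factor is G/c².
7.13 × 10³⁴ kg × (G/c²) = 5.294 × 10⁷ m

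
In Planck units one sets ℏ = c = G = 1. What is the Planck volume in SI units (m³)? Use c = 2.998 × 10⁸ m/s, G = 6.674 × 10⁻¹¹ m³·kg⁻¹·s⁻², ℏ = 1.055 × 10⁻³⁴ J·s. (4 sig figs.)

V_P = (ℏG/c³)^(3/2)
  = √(1.784 × 10⁻²⁰⁹)
  = 4.224 × 10⁻¹⁰⁵ m³

4.224 × 10⁻¹⁰⁵ m³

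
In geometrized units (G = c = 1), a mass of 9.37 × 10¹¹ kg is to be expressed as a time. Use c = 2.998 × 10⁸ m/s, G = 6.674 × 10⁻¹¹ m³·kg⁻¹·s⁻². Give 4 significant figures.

2.321 × 10⁻²⁴ s

Mass → time via G/c³.
9.37 × 10¹¹ kg × (G/c³) = 2.321 × 10⁻²⁴ s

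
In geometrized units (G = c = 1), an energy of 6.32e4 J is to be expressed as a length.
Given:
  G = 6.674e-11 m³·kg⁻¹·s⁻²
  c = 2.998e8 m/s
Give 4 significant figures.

5.221e-40 m

Energy → length via G/c⁴.
6.32e4 J × (G/c⁴) = 5.221e-40 m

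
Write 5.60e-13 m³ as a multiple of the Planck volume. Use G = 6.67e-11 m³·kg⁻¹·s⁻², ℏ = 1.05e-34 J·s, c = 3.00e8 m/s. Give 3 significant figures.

Planck volume: V_P = (ℏG/c³)^(3/2) = 4.18e-105 m³.
5.60e-13 / 4.18e-105 = 1.34e92

1.34e92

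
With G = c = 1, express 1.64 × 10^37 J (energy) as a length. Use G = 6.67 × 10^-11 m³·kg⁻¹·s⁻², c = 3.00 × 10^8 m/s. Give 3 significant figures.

Energy → length via G/c⁴.
1.64 × 10^37 J × (G/c⁴) = 1.35 × 10^-7 m

1.35 × 10^-7 m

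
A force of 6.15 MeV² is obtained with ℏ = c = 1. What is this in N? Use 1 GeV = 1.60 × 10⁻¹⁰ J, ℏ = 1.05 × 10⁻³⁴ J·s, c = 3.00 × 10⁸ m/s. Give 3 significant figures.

5 N

Force is [E]/[L] = [E]²/(ℏc); restore (ℏc)⁻¹.
1 GeV² → 1/(ℏc) × (1 GeV in J)² = 8.13 × 10⁵ N.
Convert the energy scale: 6.15 MeV² = 6.15 × 10⁻⁶ GeV².
Result: 6.15 × 10⁻⁶ × 8.13 × 10⁵ = 5 N.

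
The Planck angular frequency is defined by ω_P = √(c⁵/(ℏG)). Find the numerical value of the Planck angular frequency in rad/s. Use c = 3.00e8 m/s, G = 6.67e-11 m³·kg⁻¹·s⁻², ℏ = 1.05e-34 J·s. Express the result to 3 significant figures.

ω_P = √(c⁵/(ℏG))
  = √(3.47e86)
  = 1.86e43 rad/s

1.86e43 rad/s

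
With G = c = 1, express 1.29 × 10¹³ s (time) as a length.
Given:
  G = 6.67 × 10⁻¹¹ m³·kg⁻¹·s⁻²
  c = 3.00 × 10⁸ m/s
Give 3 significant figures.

3.87 × 10²¹ m

Time → length via c.
1.29 × 10¹³ s × (c) = 3.87 × 10²¹ m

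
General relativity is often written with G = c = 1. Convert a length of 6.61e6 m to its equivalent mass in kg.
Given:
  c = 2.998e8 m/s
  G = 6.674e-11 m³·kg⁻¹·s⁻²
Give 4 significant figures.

Length → mass via c²/G.
6.61e6 m × (c²/G) = 8.902e33 kg

8.902e33 kg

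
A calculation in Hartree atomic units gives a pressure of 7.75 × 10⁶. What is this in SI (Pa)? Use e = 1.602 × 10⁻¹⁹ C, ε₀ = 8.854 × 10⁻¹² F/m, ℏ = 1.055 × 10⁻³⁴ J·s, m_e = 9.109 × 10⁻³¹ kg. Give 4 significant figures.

2.270 × 10²⁰ Pa

One atomic unit of pressure: P_au = E_h/a₀³ = m_e⁴e¹⁰/((4πε₀)⁵ℏ⁸) = 2.929 × 10¹³ Pa.
7.75 × 10⁶ × 2.929 × 10¹³ Pa = 2.270 × 10²⁰ Pa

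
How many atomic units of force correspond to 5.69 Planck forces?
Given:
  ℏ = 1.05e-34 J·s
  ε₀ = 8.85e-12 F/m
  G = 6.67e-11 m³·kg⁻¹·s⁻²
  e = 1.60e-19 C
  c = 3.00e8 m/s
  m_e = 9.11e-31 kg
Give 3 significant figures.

Planck force: F_P = c⁴/G = 1.21e44 N
atomic unit of force: F_au = E_h/a₀ = m_e²e⁶/((4πε₀)³ℏ⁴) = 8.33e-8 N
5.69 × 1.21e44 / 8.33e-8 = 8.30e51

8.30e51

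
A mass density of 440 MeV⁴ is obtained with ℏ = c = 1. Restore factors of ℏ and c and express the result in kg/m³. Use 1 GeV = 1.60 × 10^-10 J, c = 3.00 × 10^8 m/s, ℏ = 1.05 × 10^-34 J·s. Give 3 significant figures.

Mass density is [E]/(c²[L]³) = [E]⁴/(ℏ³c⁵).
1 GeV⁴ → 1/(ℏ³c⁵) × (1 GeV in J)⁴ = 2.33 × 10^20 kg/m³.
Convert the energy scale: 440 MeV⁴ = 4.40 × 10^-10 GeV⁴.
Result: 4.40 × 10^-10 × 2.33 × 10^20 = 1.03 × 10^11 kg/m³.

1.03 × 10^11 kg/m³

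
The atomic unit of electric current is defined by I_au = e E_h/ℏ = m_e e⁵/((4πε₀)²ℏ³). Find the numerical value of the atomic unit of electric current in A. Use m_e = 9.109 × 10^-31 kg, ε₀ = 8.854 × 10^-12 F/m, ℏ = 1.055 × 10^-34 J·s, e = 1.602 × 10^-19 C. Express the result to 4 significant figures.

6.612 × 10^-3 A

I_au = e E_h/ℏ = m_e e⁵/((4πε₀)²ℏ³)
E_h = 4.354 × 10^-18 J
e·E_h/ℏ = 6.612 × 10^-3 A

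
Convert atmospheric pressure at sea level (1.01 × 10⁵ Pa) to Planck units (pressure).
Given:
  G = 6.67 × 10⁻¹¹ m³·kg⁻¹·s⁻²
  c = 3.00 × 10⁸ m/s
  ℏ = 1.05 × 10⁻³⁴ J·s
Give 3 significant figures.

2.16 × 10⁻¹⁰⁹

Planck pressure: p_P = c⁷/(ℏG²) = 4.68 × 10¹¹³ Pa.
1.01 × 10⁵ / 4.68 × 10¹¹³ = 2.16 × 10⁻¹⁰⁹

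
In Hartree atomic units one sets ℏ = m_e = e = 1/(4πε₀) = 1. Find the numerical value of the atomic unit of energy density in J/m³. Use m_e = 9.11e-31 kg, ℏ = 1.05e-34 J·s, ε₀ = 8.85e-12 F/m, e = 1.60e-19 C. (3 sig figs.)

3.01e13 J/m³

u_au = E_h/a₀³ = m_e⁴e¹⁰/((4πε₀)⁵ℏ⁸)
E_h = 4.38e-18 J
a₀ = 5.26e-11 m
E_h/a₀³ = 3.01e13 J/m³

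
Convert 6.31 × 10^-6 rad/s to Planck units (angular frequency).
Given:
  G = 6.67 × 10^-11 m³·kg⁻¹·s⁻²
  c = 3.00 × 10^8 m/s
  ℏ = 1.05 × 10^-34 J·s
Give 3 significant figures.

Planck angular frequency: ω_P = √(c⁵/(ℏG)) = 1.86 × 10^43 rad/s.
6.31 × 10^-6 / 1.86 × 10^43 = 3.39 × 10^-49

3.39 × 10^-49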